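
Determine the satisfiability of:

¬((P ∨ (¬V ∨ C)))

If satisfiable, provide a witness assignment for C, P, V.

C = False; P = False; V = True

  ¬((P ∨ (¬V ∨ C))) = True
    P ∨ (¬V ∨ C) = False
      ¬V ∨ C = False
        ¬V = False
The formula evaluates to True.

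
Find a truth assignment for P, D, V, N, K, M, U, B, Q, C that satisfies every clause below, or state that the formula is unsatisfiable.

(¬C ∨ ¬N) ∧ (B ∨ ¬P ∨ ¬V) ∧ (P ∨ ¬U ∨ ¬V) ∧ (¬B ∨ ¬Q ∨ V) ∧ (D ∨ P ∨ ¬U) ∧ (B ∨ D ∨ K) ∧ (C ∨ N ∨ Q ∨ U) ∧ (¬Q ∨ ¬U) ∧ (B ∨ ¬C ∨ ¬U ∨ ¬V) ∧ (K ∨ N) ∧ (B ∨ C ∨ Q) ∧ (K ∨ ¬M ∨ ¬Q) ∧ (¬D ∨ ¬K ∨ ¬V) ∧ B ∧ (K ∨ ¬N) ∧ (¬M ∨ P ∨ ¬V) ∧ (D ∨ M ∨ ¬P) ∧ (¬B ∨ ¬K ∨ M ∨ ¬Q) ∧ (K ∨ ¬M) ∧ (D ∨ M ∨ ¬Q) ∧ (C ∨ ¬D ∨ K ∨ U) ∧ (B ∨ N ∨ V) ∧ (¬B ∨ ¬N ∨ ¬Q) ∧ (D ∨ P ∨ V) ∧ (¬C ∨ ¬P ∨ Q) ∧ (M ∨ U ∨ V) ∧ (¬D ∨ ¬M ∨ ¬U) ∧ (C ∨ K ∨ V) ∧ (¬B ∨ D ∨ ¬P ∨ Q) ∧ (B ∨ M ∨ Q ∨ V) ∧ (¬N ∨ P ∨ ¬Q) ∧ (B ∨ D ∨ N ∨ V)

P = False; D = False; V = True; N = True; K = True; M = False; U = False; B = True; Q = False; C = False

Unit clause (B) forces B = True.
Set P = False.
Set D = False.
  then (D ∨ P ∨ ¬U) forces U = False.
  then (D ∨ P ∨ V) forces V = True.
  then (¬M ∨ P ∨ ¬V) forces M = False.
  then (D ∨ M ∨ ¬Q) forces Q = False.
Set N = True.
  then (¬C ∨ ¬N) forces C = False.
  then (K ∨ ¬N) forces K = True.
All clauses satisfied.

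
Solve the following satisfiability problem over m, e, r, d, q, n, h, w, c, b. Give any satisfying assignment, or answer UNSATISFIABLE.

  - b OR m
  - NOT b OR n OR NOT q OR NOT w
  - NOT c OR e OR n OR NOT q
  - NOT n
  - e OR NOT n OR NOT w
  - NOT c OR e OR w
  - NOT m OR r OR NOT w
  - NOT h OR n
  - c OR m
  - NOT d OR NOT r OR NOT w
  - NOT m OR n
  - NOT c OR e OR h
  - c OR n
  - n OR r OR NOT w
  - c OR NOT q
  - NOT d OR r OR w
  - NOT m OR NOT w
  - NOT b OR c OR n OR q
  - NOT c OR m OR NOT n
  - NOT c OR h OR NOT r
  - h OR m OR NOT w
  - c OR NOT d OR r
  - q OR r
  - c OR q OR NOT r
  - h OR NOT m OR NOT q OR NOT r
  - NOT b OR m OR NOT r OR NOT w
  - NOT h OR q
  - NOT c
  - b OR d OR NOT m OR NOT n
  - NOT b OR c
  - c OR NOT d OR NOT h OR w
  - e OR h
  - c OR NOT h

Unsatisfiable — no assignment works.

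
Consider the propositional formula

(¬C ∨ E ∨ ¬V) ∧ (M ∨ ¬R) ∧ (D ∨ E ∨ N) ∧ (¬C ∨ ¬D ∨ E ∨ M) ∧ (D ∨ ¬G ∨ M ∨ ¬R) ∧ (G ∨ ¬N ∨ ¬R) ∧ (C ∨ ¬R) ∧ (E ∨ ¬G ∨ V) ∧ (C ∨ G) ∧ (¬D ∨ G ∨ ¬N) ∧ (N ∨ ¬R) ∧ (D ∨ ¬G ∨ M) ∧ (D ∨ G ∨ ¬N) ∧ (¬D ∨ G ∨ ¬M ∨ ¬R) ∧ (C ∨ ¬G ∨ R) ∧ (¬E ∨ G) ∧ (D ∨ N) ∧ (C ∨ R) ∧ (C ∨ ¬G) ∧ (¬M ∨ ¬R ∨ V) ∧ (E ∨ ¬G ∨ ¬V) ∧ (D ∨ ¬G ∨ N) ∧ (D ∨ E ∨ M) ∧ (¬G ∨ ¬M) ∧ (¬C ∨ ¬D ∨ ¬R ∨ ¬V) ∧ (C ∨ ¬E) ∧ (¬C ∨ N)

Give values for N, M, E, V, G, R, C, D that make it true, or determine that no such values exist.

Set N = True.
Try M = True:
  (¬G ∨ ¬M) forces G = False.
  (G ∨ ¬N ∨ ¬R) forces R = False.
  (C ∨ G) forces C = True.
  (¬D ∨ G ∨ ¬N) forces D = False.
  clause (D ∨ G ∨ ¬N) is falsified — backtrack.
So M = False.
  then (M ∨ ¬R) forces R = False.
  then (C ∨ R) forces C = True.
Set E = True.
  then (¬E ∨ G) forces G = True.
  then (D ∨ ¬G ∨ M) forces D = True.
Set V = True.
All clauses satisfied.

N=T; M=F; E=T; V=T; G=T; R=F; C=T; D=T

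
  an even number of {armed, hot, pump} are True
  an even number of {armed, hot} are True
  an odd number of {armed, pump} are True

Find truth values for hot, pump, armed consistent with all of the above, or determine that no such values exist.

hot = True, pump = False, armed = True

{armed, hot, pump}: 2 true → even ✓
{armed, hot}: 2 true → even ✓
{armed, pump}: 1 true → odd ✓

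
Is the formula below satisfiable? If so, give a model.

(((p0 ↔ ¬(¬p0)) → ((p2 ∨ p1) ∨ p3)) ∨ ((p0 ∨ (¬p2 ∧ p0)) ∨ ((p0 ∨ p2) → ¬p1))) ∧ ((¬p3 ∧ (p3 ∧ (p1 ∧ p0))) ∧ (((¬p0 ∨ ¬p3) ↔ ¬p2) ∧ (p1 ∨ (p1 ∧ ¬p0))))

Case p3 = True: the conjunct ¬p3 is False.
Case p3 = False: the conjunct p3 is False.
Both cases fail — unsatisfiable.

Unsatisfiable — no assignment works.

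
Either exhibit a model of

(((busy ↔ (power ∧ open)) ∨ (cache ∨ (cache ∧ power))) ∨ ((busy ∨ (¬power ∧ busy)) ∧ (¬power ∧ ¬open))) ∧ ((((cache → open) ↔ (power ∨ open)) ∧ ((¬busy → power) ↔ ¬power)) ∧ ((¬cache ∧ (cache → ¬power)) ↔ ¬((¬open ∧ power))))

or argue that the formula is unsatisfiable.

The formula is unsatisfiable.

Case power = True: the conjunct (¬busy → power) ↔ ¬power becomes (¬busy → True) ↔ ¬True = False.
Case power = False: the formula simplifies to ((¬busy ∨ cache) ∨ ((busy ∨ busy) ∧ ¬open)) ∧ ((((cache → open) ↔ open) ∧ busy) ∧ ¬cache).
  cache = True: the conjunct ¬cache is False.
  cache = False: simplifies to (¬busy ∨ ((busy ∨ busy) ∧ ¬open)) ∧ (open ∧ busy).
    open = True: simplifies to ¬busy ∧ busy.
      busy = True: the conjunct ¬busy is False.
      busy = False: the conjunct busy is False.
    open = False: the conjunct open is False.
Both cases fail — unsatisfiable.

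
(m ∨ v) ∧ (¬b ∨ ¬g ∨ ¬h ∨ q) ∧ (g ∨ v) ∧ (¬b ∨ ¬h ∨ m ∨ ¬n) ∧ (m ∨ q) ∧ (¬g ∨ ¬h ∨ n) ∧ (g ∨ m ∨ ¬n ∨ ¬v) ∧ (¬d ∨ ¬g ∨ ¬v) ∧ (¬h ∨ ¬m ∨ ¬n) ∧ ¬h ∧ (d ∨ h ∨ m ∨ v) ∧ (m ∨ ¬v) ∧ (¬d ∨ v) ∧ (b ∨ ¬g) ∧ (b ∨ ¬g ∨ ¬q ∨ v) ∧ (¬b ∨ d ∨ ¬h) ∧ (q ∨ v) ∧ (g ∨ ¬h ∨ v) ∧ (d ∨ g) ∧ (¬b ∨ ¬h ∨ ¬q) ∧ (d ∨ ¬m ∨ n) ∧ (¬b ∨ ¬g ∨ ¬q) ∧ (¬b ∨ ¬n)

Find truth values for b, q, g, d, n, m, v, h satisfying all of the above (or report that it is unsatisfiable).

b = False, q = True, g = False, d = True, n = True, m = True, v = True, h = False

Unit clause (¬h) forces h = False.
Set b = False.
  then (b ∨ ¬g) forces g = False.
  then (d ∨ g) forces d = True.
  then (g ∨ v) forces v = True.
  then (m ∨ ¬v) forces m = True.
Set q = True.
Set n = True.
All clauses satisfied.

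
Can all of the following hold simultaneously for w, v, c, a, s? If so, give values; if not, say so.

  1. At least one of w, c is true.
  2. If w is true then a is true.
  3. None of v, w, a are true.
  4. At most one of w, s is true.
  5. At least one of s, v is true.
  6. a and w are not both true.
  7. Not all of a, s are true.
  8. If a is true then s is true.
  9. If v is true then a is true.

w=F, v=F, c=T, a=F, s=T

  (1) {w, c}: 1 true — at least one ✓
  (2) w=F ⇒ a: vacuous ✓
  (3) {v, w, a}: 0 true — none ✓
  (4) {w, s}: 1 true — at most one ✓
  (5) {s, v}: 1 true — at least one ✓
  (6) a=F, w=F — not both ✓
  (7) {a, s}: 1/2 true — not all ✓
  (8) a=F ⇒ s: vacuous ✓
  (9) v=F ⇒ a: vacuous ✓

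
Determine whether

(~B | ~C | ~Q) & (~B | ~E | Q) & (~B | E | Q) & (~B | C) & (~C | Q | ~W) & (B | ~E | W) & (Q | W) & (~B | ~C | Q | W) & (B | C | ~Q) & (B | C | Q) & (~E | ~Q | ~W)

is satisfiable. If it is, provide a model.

Set E = False.
Try C = False:
  (~B | C) forces B = False.
  (B | C | ~Q) forces Q = False.
  clause (B | C | Q) is falsified — backtrack.
So C = True.
Set W = False.
  then (Q | W) forces Q = True.
  then (~B | ~C | ~Q) forces B = False.
All clauses satisfied.

E = False, C = True, W = False, Q = True, B = False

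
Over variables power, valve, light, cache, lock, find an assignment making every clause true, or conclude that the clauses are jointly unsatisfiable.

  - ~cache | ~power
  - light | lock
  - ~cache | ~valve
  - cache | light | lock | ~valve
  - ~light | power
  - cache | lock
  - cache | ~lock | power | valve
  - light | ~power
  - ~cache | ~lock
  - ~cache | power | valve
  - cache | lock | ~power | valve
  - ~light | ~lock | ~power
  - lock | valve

Try power = True:
  (~cache | ~power) forces cache = False.
  (cache | lock) forces lock = True.
  (light | ~power) forces light = True.
  clause (~light | ~lock | ~power) is falsified — backtrack.
So power = False.
  then (~light | power) forces light = False.
  then (light | lock) forces lock = True.
  then (~cache | ~lock) forces cache = False.
  then (cache | ~lock | power | valve) forces valve = True.
All clauses satisfied.

power = False, valve = True, light = False, cache = False, lock = True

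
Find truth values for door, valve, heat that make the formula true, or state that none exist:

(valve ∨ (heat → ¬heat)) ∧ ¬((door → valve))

door=T; valve=F; heat=F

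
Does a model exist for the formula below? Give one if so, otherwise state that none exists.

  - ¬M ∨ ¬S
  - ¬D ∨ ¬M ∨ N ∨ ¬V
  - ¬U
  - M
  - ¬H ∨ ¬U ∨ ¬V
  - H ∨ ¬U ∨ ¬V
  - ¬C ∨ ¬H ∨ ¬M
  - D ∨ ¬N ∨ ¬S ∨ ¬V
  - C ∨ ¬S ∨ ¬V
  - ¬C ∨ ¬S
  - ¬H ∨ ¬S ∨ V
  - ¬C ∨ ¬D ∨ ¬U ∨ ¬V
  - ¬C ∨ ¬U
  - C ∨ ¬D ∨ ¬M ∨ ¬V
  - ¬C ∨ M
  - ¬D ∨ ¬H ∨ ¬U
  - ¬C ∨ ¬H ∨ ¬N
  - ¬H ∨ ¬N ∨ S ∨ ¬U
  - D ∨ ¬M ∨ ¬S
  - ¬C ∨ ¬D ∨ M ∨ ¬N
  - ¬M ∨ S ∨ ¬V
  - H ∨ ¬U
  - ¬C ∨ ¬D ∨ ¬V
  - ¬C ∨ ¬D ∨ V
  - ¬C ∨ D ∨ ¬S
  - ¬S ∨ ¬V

V = False; N = True; D = True; H = True; M = True; C = False; U = False; S = False

Unit clause (¬U) forces U = False.
Unit clause (M) forces M = True.
In (¬M ∨ ¬S) only ¬S is left, so S = False.
In (¬M ∨ S ∨ ¬V) only ¬V is left, so V = False.
Set N = True.
Set D = True.
  then (¬C ∨ ¬D ∨ V) forces C = False.
Set H = True.
All clauses satisfied.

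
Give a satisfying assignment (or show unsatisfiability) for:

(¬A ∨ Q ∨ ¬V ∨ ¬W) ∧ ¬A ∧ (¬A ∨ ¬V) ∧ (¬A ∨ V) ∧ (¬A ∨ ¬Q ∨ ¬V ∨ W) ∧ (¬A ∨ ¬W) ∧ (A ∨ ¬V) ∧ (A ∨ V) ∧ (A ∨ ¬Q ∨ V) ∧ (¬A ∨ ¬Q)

Unsatisfiable — no assignment works.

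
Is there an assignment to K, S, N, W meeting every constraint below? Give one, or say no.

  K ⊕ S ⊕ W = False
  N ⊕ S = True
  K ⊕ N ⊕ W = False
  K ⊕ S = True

Unsatisfiable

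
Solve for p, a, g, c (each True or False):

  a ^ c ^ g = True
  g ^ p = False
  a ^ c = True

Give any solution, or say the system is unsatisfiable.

p = False; a = False; g = False; c = True

a ^ c ^ g = F ^ T ^ F = True ✓
g ^ p = F ^ F = False ✓
a ^ c = F ^ T = True ✓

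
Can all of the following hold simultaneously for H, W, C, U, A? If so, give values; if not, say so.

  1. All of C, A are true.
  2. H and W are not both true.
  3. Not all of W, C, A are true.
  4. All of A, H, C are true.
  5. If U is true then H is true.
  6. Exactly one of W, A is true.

H = True, W = False, C = True, U = False, A = True

  (1) {C, A}: all 2 true ✓
  (2) H=T, W=F — not both ✓
  (3) {W, C, A}: 2/3 true — not all ✓
  (4) {A, H, C}: all 3 true ✓
  (5) U=F ⇒ H: vacuous ✓
  (6) {W, A}: 1 true — exactly one ✓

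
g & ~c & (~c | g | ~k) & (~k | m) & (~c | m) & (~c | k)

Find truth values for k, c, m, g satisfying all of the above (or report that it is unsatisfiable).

k = True, c = False, m = True, g = True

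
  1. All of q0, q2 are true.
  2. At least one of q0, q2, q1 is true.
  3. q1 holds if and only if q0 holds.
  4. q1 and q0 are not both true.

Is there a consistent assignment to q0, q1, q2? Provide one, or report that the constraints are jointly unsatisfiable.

Case q1 = True:
  (1) forces q0 = True.
  Constraint (4) is violated (q1=T, q0=T) — contradiction.
Case q1 = False:
  (1) forces q0 = True.
  Constraint (3) is violated (q1=F, q0=T) — contradiction.
Both cases fail — unsatisfiable.

No satisfying assignment exists.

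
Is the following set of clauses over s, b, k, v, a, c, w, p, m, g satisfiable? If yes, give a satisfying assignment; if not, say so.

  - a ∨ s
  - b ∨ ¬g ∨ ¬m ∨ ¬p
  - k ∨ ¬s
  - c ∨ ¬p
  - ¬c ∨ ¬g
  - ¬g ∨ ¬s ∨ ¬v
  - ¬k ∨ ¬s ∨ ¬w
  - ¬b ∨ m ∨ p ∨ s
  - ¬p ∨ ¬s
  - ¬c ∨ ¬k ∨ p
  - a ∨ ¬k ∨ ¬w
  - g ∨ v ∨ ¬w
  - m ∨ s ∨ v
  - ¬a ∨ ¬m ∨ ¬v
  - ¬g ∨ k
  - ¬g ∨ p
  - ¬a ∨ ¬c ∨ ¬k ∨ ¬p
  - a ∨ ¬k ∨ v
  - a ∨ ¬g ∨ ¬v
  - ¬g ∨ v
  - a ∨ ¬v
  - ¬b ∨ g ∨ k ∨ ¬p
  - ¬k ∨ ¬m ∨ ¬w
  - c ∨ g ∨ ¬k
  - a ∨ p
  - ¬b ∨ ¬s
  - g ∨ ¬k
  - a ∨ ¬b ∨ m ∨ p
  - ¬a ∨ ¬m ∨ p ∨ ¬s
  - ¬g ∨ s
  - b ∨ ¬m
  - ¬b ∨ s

s = False, b = False, k = False, v = True, a = True, c = False, w = True, p = False, m = False, g = False

Set s = False.
  then (a ∨ s) forces a = True.
  then (¬g ∨ s) forces g = False.
  then (¬b ∨ s) forces b = False.
  then (g ∨ ¬k) forces k = False.
  then (b ∨ ¬m) forces m = False.
  then (m ∨ s ∨ v) forces v = True.
Set c = False.
  then (c ∨ ¬p) forces p = False.
Set w = True.
All clauses satisfied.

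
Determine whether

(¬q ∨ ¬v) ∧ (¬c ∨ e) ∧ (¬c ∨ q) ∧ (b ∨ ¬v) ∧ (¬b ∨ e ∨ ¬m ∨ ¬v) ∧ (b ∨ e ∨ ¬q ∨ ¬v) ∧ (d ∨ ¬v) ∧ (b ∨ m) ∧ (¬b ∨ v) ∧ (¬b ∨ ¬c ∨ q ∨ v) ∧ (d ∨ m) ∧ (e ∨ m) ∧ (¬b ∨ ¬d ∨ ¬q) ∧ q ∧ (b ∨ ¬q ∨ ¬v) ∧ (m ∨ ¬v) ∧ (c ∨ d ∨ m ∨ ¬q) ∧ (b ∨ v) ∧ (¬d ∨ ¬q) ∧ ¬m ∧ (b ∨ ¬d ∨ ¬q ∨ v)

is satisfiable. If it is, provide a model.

Unsatisfiable — no assignment works.

Case v = True:
  (¬q ∨ ¬v) forces q = False.
  Clause (q) is falsified — contradiction.
Case v = False:
  (¬b ∨ v) forces b = False.
  Clause (b ∨ v) is falsified — contradiction.
Both cases fail, so the formula is unsatisfiable.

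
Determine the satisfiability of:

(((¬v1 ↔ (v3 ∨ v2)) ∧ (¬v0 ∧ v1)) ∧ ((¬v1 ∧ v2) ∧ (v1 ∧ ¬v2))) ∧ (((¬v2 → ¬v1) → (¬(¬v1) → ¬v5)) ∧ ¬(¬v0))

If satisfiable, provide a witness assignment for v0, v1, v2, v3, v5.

Unsatisfiable — no assignment works.

Case v0 = True: the conjunct ¬v0 is False.
Case v0 = False: the conjunct ¬(¬v0) becomes ¬(¬False) = False.
Both cases fail — unsatisfiable.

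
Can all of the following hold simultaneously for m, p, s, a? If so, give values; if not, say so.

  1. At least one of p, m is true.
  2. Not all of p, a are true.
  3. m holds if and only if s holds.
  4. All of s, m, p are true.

m=T; p=T; s=T; a=F

  (1) {p, m}: 2 true — at least one ✓
  (2) {p, a}: 1/2 true — not all ✓
  (3) m=T, s=T — same ✓
  (4) {s, m, p}: all 3 true ✓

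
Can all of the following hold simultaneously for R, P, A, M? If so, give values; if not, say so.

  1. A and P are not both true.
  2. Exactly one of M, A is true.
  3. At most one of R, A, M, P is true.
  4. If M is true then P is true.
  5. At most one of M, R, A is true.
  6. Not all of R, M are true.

R=F, P=F, A=T, M=F

  (1) A=T, P=F — not both ✓
  (2) {M, A}: 1 true — exactly one ✓
  (3) {R, A, M, P}: 1 true — at most one ✓
  (4) M=F ⇒ P: vacuous ✓
  (5) {M, R, A}: 1 true — at most one ✓
  (6) {R, M}: 0/2 true — not all ✓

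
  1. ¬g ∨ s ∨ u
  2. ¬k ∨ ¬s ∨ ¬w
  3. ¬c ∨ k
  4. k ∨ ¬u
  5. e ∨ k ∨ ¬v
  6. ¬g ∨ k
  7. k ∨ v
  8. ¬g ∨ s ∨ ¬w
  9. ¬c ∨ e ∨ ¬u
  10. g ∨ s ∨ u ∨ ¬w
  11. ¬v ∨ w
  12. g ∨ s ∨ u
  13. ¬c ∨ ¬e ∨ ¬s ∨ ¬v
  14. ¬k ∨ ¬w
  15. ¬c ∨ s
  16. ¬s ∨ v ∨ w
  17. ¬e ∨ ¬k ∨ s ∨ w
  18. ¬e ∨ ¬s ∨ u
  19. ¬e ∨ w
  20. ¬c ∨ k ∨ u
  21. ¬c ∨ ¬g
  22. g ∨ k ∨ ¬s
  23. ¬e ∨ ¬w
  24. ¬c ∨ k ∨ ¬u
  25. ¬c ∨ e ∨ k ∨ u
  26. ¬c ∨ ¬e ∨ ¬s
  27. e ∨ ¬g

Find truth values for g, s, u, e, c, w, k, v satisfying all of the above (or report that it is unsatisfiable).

Set g = False.
Try s = True:
  (g ∨ k ∨ ¬s) forces k = True.
  (¬k ∨ ¬s ∨ ¬w) forces w = False.
  (¬v ∨ w) forces v = False.
  clause (¬s ∨ v ∨ w) is falsified — backtrack.
So s = False.
  then (g ∨ s ∨ u) forces u = True.
  then (¬c ∨ s) forces c = False.
  then (k ∨ ¬u) forces k = True.
  then (¬k ∨ ¬w) forces w = False.
  then (¬e ∨ ¬k ∨ s ∨ w) forces e = False.
  then (¬v ∨ w) forces v = False.
All clauses satisfied.

g: False, s: False, u: True, e: False, c: False, w: False, k: True, v: False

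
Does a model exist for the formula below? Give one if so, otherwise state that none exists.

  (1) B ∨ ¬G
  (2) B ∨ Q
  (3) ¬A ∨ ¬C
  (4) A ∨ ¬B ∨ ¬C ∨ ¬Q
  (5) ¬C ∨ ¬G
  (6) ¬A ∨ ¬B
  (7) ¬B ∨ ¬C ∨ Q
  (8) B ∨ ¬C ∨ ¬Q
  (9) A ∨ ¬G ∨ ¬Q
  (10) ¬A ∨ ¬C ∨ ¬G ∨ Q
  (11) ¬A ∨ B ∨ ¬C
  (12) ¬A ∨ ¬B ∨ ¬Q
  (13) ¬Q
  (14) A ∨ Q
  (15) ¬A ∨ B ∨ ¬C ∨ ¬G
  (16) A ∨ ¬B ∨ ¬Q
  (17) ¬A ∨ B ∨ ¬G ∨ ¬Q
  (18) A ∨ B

Unsatisfiable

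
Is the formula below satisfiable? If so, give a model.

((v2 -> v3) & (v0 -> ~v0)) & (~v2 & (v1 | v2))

v0: False; v1: True; v2: False; v3: True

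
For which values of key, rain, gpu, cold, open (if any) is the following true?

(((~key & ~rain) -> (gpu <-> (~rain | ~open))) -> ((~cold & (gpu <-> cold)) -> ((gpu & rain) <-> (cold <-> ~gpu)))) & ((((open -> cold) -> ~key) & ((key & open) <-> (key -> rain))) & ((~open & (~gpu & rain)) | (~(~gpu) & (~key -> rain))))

key = True, rain = True, gpu = True, cold = False, open = True

  ((~key & ~rain) -> (gpu <-> (~rain | ~open))) -> ((~cold & (gpu <-> cold)) -> ((gpu & rain) <-> (cold <-> ~gpu))) = True
    (~key & ~rain) -> (gpu <-> (~rain | ~open)) = True
      ~key & ~rain = False
        ~key = False
        ~rain = False
      gpu <-> (~rain | ~open) = False
        ~rain | ~open = False
          ~rain = False
          ~open = False
    (~cold & (gpu <-> cold)) -> ((gpu & rain) <-> (cold <-> ~gpu)) = True
      ~cold & (gpu <-> cold) = False
        ~cold = True
        gpu <-> cold = False
      (gpu & rain) <-> (cold <-> ~gpu) = True
        gpu & rain = True
        cold <-> ~gpu = True
          ~gpu = False
  (((open -> cold) -> ~key) & ((key & open) <-> (key -> rain))) & ((~open & (~gpu & rain)) | (~(~gpu) & (~key -> rain))) = True
    ((open -> cold) -> ~key) & ((key & open) <-> (key -> rain)) = True
      (open -> cold) -> ~key = True
        open -> cold = False
        ~key = False
      (key & open) <-> (key -> rain) = True
        key & open = True
        key -> rain = True
    (~open & (~gpu & rain)) | (~(~gpu) & (~key -> rain)) = True
      ~open & (~gpu & rain) = False
        ~open = False
        ~gpu & rain = False
          ~gpu = False
      ~(~gpu) & (~key -> rain) = True
        ~(~gpu) = True
          ~gpu = False
        ~key -> rain = True
          ~key = False
Both conjuncts True, so the formula holds.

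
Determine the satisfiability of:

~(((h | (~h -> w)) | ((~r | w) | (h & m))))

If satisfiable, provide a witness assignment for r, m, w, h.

r = True; m = False; w = False; h = False

  ~(((h | (~h -> w)) | ((~r | w) | (h & m)))) = True
    (h | (~h -> w)) | ((~r | w) | (h & m)) = False
      h | (~h -> w) = False
        ~h -> w = False
          ~h = True
      (~r | w) | (h & m) = False
        ~r | w = False
          ~r = False
        h & m = False
The formula evaluates to True.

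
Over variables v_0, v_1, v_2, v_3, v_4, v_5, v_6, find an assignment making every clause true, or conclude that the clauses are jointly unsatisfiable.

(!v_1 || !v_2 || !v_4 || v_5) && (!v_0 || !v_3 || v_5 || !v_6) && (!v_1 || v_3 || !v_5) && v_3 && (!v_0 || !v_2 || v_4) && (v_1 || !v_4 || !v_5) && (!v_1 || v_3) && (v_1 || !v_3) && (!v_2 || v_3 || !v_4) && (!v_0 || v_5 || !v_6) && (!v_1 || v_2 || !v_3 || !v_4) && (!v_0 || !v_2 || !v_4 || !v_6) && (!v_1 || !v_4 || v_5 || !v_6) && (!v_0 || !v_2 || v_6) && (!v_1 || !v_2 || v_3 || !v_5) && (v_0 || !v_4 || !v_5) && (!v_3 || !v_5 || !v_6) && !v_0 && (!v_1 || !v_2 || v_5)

Unit clause (v_3) forces v_3 = True.
In (v_1 || !v_3) only v_1 is left, so v_1 = True.
Unit clause (!v_0) forces v_0 = False.
Set v_2 = True.
  then (!v_1 || !v_2 || v_5) forces v_5 = True.
  then (v_0 || !v_4 || !v_5) forces v_4 = False.
  then (!v_3 || !v_5 || !v_6) forces v_6 = False.
All clauses satisfied.

v_0 = False, v_1 = True, v_2 = True, v_3 = True, v_4 = False, v_5 = True, v_6 = False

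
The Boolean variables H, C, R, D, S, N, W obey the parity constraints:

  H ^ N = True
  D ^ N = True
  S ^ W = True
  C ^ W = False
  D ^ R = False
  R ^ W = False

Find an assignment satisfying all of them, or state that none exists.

H = False, C = False, R = False, D = False, S = True, N = True, W = False

H ^ N = F ^ T = True ✓
D ^ N = F ^ T = True ✓
S ^ W = T ^ F = True ✓
C ^ W = F ^ F = False ✓
D ^ R = F ^ F = False ✓
R ^ W = F ^ F = False ✓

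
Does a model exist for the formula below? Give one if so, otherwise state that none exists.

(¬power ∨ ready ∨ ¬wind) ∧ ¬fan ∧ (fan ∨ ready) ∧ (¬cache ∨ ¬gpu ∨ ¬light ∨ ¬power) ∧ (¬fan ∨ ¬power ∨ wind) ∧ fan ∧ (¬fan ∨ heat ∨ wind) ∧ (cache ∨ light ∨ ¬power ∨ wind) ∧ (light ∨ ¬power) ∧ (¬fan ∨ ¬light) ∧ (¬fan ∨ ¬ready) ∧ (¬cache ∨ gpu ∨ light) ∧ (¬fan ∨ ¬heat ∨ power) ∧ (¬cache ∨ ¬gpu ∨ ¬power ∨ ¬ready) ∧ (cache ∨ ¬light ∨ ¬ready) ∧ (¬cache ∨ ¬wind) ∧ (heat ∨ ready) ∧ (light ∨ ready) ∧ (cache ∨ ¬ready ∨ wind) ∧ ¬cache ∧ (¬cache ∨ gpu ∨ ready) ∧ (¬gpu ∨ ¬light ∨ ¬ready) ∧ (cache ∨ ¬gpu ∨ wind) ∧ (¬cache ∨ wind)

Case fan = True:
  Clause (¬fan) is falsified — contradiction.
Case fan = False:
  Clause (fan) is falsified — contradiction.
Both cases fail, so the formula is unsatisfiable.

No satisfying assignment exists.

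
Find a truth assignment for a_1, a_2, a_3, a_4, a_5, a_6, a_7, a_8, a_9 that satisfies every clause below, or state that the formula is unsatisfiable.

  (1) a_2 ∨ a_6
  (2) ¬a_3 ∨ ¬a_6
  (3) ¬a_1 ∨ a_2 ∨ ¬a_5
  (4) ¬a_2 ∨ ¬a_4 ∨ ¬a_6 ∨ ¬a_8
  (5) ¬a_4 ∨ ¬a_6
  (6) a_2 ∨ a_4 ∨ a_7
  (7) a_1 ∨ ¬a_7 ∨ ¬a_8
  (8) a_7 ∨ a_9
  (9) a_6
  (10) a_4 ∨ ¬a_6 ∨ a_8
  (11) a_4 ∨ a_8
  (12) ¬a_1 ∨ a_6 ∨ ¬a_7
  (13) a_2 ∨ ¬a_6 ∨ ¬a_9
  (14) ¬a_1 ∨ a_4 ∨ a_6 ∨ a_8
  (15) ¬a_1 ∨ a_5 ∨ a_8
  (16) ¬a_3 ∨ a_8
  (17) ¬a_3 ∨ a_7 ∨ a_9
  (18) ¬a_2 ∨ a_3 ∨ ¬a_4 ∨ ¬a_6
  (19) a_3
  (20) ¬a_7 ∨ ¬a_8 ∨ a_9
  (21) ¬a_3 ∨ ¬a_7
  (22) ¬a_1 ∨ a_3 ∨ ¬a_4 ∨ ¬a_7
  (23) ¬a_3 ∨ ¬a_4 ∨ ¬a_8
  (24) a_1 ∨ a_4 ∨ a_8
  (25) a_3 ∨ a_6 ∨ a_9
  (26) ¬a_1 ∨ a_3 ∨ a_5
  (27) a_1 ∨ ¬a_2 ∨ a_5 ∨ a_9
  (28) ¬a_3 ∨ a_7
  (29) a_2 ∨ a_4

UNSATISFIABLE

Case a_3 = True:
  (¬a_3 ∨ ¬a_6) forces a_6 = False.
  Clause (a_6) is falsified — contradiction.
Case a_3 = False:
  Clause (a_3) is falsified — contradiction.
Both cases fail, so the formula is unsatisfiable.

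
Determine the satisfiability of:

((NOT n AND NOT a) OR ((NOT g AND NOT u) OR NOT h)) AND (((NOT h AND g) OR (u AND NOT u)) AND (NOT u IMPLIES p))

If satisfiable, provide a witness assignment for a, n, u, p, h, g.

a = False, n = True, u = True, p = True, h = False, g = True

  (NOT n AND NOT a) OR ((NOT g AND NOT u) OR NOT h) = True
    NOT n AND NOT a = False
      NOT n = False
      NOT a = True
    (NOT g AND NOT u) OR NOT h = True
      NOT g AND NOT u = False
        NOT g = False
        NOT u = False
      NOT h = True
  ((NOT h AND g) OR (u AND NOT u)) AND (NOT u IMPLIES p) = True
    (NOT h AND g) OR (u AND NOT u) = True
      NOT h AND g = True
        NOT h = True
      u AND NOT u = False
        NOT u = False
    NOT u IMPLIES p = True
      NOT u = False
Both conjuncts True, so the formula holds.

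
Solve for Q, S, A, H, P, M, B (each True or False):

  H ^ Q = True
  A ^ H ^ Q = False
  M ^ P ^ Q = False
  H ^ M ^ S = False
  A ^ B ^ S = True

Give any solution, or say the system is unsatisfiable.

Q=T, S=F, A=T, H=F, P=T, M=F, B=F

H ^ Q = F ^ T = True ✓
A ^ H ^ Q = T ^ F ^ T = False ✓
M ^ P ^ Q = F ^ T ^ T = False ✓
H ^ M ^ S = F ^ F ^ F = False ✓
A ^ B ^ S = T ^ F ^ F = True ✓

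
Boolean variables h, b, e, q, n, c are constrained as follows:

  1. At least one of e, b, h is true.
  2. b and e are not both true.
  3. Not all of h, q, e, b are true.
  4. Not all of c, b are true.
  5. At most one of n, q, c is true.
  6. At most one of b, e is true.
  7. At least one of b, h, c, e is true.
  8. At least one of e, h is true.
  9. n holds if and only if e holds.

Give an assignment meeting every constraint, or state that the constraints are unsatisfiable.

h = True, b = False, e = False, q = False, n = False, c = True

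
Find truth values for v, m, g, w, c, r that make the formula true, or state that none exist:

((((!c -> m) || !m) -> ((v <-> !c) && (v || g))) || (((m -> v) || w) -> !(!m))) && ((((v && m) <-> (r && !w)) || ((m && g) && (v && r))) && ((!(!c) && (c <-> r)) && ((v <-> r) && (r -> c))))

v = True; m = True; g = True; w = True; c = True; r = True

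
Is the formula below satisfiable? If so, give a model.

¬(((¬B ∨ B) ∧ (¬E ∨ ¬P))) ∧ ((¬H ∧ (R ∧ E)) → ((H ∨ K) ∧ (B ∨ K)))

R = True, E = True, B = False, K = True, H = False, P = True

  ¬(((¬B ∨ B) ∧ (¬E ∨ ¬P))) = True
    (¬B ∨ B) ∧ (¬E ∨ ¬P) = False
      ¬B ∨ B = True
        ¬B = True
      ¬E ∨ ¬P = False
        ¬E = False
        ¬P = False
  (¬H ∧ (R ∧ E)) → ((H ∨ K) ∧ (B ∨ K)) = True
    ¬H ∧ (R ∧ E) = True
      ¬H = True
      R ∧ E = True
    (H ∨ K) ∧ (B ∨ K) = True
      H ∨ K = True
      B ∨ K = True
Both conjuncts True, so the formula holds.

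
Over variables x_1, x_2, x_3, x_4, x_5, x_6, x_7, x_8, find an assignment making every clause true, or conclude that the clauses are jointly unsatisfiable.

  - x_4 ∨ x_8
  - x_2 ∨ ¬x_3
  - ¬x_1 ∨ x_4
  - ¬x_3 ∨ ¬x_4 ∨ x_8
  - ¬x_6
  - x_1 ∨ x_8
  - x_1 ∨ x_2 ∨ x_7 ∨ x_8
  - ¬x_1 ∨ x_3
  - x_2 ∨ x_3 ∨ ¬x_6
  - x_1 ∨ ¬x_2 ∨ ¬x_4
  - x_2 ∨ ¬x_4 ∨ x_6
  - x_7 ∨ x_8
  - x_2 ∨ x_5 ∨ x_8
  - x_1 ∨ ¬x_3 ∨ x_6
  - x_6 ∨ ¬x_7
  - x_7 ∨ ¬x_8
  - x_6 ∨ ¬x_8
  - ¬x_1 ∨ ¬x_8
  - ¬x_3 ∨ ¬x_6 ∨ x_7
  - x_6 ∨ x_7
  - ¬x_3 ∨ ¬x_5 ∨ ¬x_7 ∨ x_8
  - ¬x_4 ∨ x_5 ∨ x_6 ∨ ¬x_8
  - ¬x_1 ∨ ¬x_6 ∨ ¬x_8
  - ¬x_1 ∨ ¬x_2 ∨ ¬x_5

No satisfying assignment exists.

Case x_6 = True:
  Clause (¬x_6) is falsified — contradiction.
Case x_6 = False:
  (x_6 ∨ ¬x_7) forces x_7 = False.
  Clause (x_6 ∨ x_7) is falsified — contradiction.
Both cases fail, so the formula is unsatisfiable.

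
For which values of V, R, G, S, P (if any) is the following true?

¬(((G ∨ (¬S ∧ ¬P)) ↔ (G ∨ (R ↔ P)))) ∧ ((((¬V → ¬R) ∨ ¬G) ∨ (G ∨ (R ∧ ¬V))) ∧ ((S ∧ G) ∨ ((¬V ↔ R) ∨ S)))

V=F, R=T, G=F, S=F, P=F

  ¬(((G ∨ (¬S ∧ ¬P)) ↔ (G ∨ (R ↔ P)))) = True
    (G ∨ (¬S ∧ ¬P)) ↔ (G ∨ (R ↔ P)) = False
      G ∨ (¬S ∧ ¬P) = True
        ¬S ∧ ¬P = True
          ¬S = True
          ¬P = True
      G ∨ (R ↔ P) = False
        R ↔ P = False
  (((¬V → ¬R) ∨ ¬G) ∨ (G ∨ (R ∧ ¬V))) ∧ ((S ∧ G) ∨ ((¬V ↔ R) ∨ S)) = True
    ((¬V → ¬R) ∨ ¬G) ∨ (G ∨ (R ∧ ¬V)) = True
      (¬V → ¬R) ∨ ¬G = True
        ¬V → ¬R = False
          ¬V = True
          ¬R = False
        ¬G = True
      G ∨ (R ∧ ¬V) = True
        R ∧ ¬V = True
          ¬V = True
    (S ∧ G) ∨ ((¬V ↔ R) ∨ S) = True
      S ∧ G = False
      (¬V ↔ R) ∨ S = True
        ¬V ↔ R = True
          ¬V = True
Both conjuncts True, so the formula holds.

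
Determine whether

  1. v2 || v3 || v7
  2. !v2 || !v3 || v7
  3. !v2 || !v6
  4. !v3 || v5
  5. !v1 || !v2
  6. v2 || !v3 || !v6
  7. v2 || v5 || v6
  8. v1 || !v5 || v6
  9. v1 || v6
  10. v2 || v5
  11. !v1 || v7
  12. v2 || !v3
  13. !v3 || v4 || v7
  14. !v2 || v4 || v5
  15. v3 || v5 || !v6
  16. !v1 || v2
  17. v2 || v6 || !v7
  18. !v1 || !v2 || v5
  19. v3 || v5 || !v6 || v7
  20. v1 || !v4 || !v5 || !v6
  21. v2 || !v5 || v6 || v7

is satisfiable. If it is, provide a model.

Set v1 = False.
  then (v1 || v6) forces v6 = True.
  then (!v2 || !v6) forces v2 = False.
  then (v2 || !v3 || !v6) forces v3 = False.
  then (v2 || v5) forces v5 = True.
  then (v1 || !v4 || !v5 || !v6) forces v4 = False.
  then (v2 || v3 || v7) forces v7 = True.
All clauses satisfied.

v1: False, v2: False, v3: False, v4: False, v5: True, v6: True, v7: True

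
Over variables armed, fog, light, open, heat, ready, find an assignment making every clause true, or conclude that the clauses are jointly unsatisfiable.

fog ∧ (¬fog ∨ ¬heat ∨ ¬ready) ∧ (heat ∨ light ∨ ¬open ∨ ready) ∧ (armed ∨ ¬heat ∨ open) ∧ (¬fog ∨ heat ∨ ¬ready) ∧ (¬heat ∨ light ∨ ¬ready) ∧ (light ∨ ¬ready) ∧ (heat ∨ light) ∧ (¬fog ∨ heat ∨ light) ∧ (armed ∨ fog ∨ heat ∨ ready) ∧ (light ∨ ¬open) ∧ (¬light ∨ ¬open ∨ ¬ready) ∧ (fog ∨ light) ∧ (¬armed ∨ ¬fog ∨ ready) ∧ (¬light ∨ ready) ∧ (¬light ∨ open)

Case ready = True:
  (fog) forces fog = True.
  (¬fog ∨ ¬heat ∨ ¬ready) forces heat = False.
  Clause (¬fog ∨ heat ∨ ¬ready) is falsified — contradiction.
Case ready = False:
  (fog) forces fog = True.
  (¬armed ∨ ¬fog ∨ ready) forces armed = False.
  (¬light ∨ ready) forces light = False.
  (heat ∨ light) forces heat = True.
  (armed ∨ ¬heat ∨ open) forces open = True.
  Clause (light ∨ ¬open) is falsified — contradiction.
Both cases fail, so the formula is unsatisfiable.

Unsatisfiable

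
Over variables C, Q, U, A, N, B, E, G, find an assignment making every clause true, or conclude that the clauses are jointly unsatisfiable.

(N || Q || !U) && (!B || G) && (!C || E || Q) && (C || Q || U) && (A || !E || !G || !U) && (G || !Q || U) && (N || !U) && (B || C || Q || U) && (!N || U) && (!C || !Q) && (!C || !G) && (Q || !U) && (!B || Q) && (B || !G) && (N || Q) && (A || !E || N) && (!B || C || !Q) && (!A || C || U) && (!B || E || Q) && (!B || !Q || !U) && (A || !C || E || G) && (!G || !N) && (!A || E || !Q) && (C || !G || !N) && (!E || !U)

C = False, Q = True, U = True, A = False, N = True, B = False, E = False, G = False

Set C = False.
Try Q = False:
  (C || Q || U) forces U = True.
  clause (Q || !U) is falsified — backtrack.
So Q = True.
  then (!B || C || !Q) forces B = False.
  then (B || !G) forces G = False.
  then (G || !Q || U) forces U = True.
  then (N || !U) forces N = True.
  then (!E || !U) forces E = False.
  then (!A || E || !Q) forces A = False.
All clauses satisfied.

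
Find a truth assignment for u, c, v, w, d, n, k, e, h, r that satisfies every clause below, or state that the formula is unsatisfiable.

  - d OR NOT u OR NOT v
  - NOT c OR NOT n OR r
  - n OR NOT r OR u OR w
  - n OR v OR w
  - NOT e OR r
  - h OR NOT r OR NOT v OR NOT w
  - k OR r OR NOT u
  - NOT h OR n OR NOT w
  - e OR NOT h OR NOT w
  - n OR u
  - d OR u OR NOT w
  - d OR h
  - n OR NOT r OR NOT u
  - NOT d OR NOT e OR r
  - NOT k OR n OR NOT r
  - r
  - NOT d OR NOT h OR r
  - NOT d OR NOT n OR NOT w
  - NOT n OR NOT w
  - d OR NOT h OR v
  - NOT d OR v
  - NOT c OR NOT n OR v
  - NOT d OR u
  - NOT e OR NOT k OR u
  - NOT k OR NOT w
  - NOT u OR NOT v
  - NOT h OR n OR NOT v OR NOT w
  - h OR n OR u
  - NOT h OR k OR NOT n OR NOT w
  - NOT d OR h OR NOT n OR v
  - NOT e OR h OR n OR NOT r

u = False; c = True; v = True; w = False; d = False; n = True; k = True; e = False; h = True; r = True

Unit clause (r) forces r = True.
Set u = False.
  then (n OR u) forces n = True.
  then (NOT n OR NOT w) forces w = False.
  then (NOT d OR u) forces d = False.
  then (d OR h) forces h = True.
  then (d OR NOT h OR v) forces v = True.
Set c = True.
Set k = True.
  then (NOT e OR NOT k OR u) forces e = False.
All clauses satisfied.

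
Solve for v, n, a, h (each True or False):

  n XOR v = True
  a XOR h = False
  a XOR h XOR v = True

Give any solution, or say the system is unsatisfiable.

v: True, n: False, a: True, h: True

n XOR v = F XOR T = True ✓
a XOR h = T XOR T = False ✓
a XOR h XOR v = T XOR T XOR T = True ✓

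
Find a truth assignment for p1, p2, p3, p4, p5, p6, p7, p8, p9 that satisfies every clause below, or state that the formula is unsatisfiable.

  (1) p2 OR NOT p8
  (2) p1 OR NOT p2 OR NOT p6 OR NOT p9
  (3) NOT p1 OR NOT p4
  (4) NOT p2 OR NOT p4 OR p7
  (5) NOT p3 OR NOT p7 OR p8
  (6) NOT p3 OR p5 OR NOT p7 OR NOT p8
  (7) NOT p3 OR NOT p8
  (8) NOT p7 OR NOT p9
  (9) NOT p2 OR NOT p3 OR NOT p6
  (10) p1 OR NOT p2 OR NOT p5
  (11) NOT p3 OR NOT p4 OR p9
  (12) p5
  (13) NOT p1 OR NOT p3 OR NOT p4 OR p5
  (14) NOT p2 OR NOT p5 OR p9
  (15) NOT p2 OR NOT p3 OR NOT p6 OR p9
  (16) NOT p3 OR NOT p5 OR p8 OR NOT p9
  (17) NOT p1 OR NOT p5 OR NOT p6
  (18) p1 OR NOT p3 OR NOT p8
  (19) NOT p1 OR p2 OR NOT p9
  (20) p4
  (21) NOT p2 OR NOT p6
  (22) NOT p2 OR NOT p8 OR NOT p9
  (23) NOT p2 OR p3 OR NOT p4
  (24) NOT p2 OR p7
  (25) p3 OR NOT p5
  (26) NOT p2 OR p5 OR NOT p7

No satisfying assignment exists.

Case p3 = True:
  (NOT p3 OR NOT p8) forces p8 = False.
  (NOT p3 OR NOT p7 OR p8) forces p7 = False.
  (p5) forces p5 = True.
  (NOT p3 OR NOT p5 OR p8 OR NOT p9) forces p9 = False.
  (NOT p3 OR NOT p4 OR p9) forces p4 = False.
  Clause (p4) is falsified — contradiction.
Case p3 = False:
  (p5) forces p5 = True.
  Clause (p3 OR NOT p5) is falsified — contradiction.
Both cases fail, so the formula is unsatisfiable.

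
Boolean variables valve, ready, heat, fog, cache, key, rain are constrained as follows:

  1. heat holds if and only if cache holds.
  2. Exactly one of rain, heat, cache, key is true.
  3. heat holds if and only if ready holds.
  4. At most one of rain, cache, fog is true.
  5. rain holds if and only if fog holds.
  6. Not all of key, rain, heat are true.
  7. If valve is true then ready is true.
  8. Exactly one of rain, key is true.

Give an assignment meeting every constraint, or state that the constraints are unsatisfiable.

valve = False; ready = False; heat = False; fog = False; cache = False; key = True; rain = False

  (1) heat=F, cache=F — same ✓
  (2) {rain, heat, cache, key}: 1 true — exactly one ✓
  (3) heat=F, ready=F — same ✓
  (4) {rain, cache, fog}: 0 true — at most one ✓
  (5) rain=F, fog=F — same ✓
  (6) {key, rain, heat}: 1/3 true — not all ✓
  (7) valve=F ⇒ ready: vacuous ✓
  (8) {rain, key}: 1 true — exactly one ✓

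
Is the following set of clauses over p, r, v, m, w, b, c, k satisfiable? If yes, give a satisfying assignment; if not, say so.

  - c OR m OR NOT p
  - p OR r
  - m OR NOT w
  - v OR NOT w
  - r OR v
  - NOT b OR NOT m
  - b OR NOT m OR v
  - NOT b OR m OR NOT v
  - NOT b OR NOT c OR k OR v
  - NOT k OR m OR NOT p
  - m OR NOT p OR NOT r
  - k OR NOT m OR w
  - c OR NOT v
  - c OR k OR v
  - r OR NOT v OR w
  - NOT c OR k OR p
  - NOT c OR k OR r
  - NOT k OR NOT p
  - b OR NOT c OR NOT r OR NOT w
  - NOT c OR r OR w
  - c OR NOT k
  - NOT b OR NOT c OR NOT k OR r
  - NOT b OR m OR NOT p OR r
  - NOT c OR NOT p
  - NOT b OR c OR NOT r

Set p = False.
  then (p OR r) forces r = True.
Set v = False.
  then (v OR NOT w) forces w = False.
Try m = True:
  (NOT b OR NOT m) forces b = False.
  clause (b OR NOT m OR v) is falsified — backtrack.
So m = False.
Set b = True.
  then (NOT b OR c OR NOT r) forces c = True.
  then (NOT b OR NOT c OR k OR v) forces k = True.
All clauses satisfied.

p = False, r = True, v = False, m = False, w = False, b = True, c = True, k = True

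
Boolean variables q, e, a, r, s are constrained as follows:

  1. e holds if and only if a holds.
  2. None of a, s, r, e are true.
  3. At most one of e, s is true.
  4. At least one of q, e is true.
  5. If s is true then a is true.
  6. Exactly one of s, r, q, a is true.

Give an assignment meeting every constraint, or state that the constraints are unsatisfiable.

q = True, e = False, a = False, r = False, s = False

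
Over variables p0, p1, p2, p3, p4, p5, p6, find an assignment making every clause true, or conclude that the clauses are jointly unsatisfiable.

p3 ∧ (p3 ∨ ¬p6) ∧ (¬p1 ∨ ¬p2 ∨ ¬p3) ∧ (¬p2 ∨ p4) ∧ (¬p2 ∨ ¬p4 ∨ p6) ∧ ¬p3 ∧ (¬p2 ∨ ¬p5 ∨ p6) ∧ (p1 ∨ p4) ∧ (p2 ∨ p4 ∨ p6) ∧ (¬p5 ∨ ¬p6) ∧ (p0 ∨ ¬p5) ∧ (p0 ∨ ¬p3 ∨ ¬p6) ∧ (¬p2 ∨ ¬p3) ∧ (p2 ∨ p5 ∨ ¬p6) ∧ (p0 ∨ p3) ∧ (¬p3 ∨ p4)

Case p3 = True:
  Clause (¬p3) is falsified — contradiction.
Case p3 = False:
  Clause (p3) is falsified — contradiction.
Both cases fail, so the formula is unsatisfiable.

Unsatisfiable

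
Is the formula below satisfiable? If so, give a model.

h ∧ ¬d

d: False, h: True

  ¬d = True
Both conjuncts True, so the formula holds.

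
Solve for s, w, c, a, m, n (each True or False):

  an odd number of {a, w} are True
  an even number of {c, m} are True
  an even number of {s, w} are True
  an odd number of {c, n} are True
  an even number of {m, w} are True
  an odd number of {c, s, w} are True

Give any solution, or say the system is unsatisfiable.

s = True, w = True, c = True, a = False, m = True, n = False

{a, w}: 1 true → odd ✓
{c, m}: 2 true → even ✓
{s, w}: 2 true → even ✓
{c, n}: 1 true → odd ✓
{m, w}: 2 true → even ✓
{c, s, w}: 3 true → odd ✓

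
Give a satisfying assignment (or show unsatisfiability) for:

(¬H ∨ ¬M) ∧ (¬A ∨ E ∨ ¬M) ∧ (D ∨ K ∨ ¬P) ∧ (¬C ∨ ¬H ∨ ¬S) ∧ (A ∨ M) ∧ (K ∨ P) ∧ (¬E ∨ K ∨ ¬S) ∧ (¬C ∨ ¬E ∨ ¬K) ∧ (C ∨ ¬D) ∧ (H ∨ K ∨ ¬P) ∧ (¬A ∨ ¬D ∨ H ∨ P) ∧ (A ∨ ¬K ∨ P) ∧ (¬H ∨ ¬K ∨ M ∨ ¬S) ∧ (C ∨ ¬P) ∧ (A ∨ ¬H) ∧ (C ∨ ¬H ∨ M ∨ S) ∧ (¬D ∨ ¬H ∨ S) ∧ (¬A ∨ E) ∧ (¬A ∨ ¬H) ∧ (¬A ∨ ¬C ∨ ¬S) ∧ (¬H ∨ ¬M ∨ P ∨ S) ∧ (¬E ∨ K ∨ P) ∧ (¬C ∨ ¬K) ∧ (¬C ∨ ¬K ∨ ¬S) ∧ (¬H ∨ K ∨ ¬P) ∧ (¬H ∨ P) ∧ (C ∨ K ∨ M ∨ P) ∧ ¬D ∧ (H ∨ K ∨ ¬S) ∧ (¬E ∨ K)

A: True, D: False, S: False, H: False, M: True, C: False, P: False, E: True, K: True

Unit clause (¬D) forces D = False.
Set A = True.
  then (¬A ∨ E) forces E = True.
  then (¬A ∨ ¬H) forces H = False.
  then (¬E ∨ K) forces K = True.
  then (¬C ∨ ¬E ∨ ¬K) forces C = False.
  then (C ∨ ¬P) forces P = False.
Set S = False.
Set M = True.
All clauses satisfied.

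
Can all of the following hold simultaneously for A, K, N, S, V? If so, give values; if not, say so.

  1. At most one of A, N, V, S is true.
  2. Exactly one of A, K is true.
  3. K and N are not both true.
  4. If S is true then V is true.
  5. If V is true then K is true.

A=T, K=F, N=F, S=F, V=F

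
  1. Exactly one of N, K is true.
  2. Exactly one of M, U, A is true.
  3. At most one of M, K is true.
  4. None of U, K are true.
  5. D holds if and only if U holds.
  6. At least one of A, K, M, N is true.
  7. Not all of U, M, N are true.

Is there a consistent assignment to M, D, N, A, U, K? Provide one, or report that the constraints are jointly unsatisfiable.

M: False; D: False; N: True; A: True; U: False; K: False

  (1) {N, K}: 1 true — exactly one ✓
  (2) {M, U, A}: 1 true — exactly one ✓
  (3) {M, K}: 0 true — at most one ✓
  (4) {U, K}: 0 true — none ✓
  (5) D=F, U=F — same ✓
  (6) {A, K, M, N}: 2 true — at least one ✓
  (7) {U, M, N}: 1/3 true — not all ✓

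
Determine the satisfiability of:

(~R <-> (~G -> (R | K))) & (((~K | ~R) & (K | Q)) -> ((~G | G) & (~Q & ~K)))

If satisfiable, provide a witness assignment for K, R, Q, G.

K: False, R: False, Q: False, G: True

  ~R <-> (~G -> (R | K)) = True
    ~R = True
    ~G -> (R | K) = True
      ~G = False
      R | K = False
  ((~K | ~R) & (K | Q)) -> ((~G | G) & (~Q & ~K)) = True
    (~K | ~R) & (K | Q) = False
      ~K | ~R = True
        ~K = True
        ~R = True
      K | Q = False
    (~G | G) & (~Q & ~K) = True
      ~G | G = True
        ~G = False
      ~Q & ~K = True
        ~Q = True
        ~K = True
Both conjuncts True, so the formula holds.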